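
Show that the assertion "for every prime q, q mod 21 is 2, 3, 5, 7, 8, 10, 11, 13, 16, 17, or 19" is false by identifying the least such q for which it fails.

Check each prime q in order until the claim fails.
For q = 2, 3, 5, 7, …, 29, 31, 37 the conclusion holds.
q = 41: 41 mod 21 = 20 — not in {2, 3, 5, 7, 8, 10, 11, 13, 16, 17, 19}.

q = 41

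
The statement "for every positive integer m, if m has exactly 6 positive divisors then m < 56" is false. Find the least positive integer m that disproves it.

For m = 12, 18, 20, 28, 32, 44, 45, 50, 52 the conclusion holds.
m = 63: τ(63) = 6; 63 ≥ 56.
Thus m = 63 disproves the claim, and no smaller m works.

m = 63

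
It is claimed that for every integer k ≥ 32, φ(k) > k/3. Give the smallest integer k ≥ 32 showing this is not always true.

Check each integer k ≥ 32 in order until the claim fails.
k = 32: φ(32) = 16 and 32/3 = 32/3, so φ(32) > 32/3.
k = 33: φ(33) = 20 and 33/3 = 11, so φ(33) > 33/3.
k = 34: φ(34) = 16 and 34/3 = 34/3, so φ(34) > 34/3.
k = 35: φ(35) = 24 and 35/3 = 35/3, so φ(35) > 35/3.
k = 36: φ(36) = 12 and 36/3 = 12, so φ(36) ≤ 36/3.
Hence k = 36 is a counterexample.

k = 36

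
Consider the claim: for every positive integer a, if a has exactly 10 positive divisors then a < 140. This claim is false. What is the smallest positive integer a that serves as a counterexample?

For a = 48, 80, 112 the conclusion holds.
a = 162: τ(162) = 10; 162 ≥ 140.
So a = 162 is the smallest counterexample.

a = 162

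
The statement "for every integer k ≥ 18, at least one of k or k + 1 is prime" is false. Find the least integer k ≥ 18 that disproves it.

We need the least integer k ≥ 18 for which k, k + 1 are both composite.
k = 18: 19 is prime.
k = 19: 19 is prime.
k = 20: 20 = 2 × 10; 21 = 3 × 7 — both composite.

k = 20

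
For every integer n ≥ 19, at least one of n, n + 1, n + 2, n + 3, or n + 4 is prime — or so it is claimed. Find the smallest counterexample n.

n = 24

We need the least integer n ≥ 19 for which n, n + 1, n + 2, n + 3, n + 4 are all composite.
The first 5 eligible values, up to n = 23, all satisfy the conclusion.
n = 24: 24 = 2 × 12; 25 = 5 × 5; 26 = 2 × 13; 27 = 3 × 9; 28 = 2 × 14 — all composite.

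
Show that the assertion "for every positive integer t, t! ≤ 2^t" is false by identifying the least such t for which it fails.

For t = 1, 2, 3 the conclusion holds.
t = 4: t! = 24 and 2^t = 16, so 24 > 16.
Thus t = 4 disproves the claim, and no smaller t works.

t = 4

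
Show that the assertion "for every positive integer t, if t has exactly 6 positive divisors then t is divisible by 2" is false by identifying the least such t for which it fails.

We need the least positive integer t for which t has exactly 6 positive divisors but t is not divisible by 2.
The first 6 eligible values, up to t = 44, all satisfy the conclusion.
t = 45: τ(45) = 6; 45 mod 2 = 1.
So t = 45 is the smallest counterexample.

t = 45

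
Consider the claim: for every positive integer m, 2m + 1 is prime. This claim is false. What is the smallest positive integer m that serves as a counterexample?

For m = 1, 2, 3 the conclusion holds.
m = 4: 2m + 1 = 9 = 3 × 3, composite.
So m = 4 is the smallest counterexample.

m = 4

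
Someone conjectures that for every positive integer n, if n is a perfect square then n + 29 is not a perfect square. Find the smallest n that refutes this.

The first 13 eligible values, up to n = 169, all satisfy the conclusion.
n = 196: 196 = 14² and 196 + 29 = 225 = 15².
Hence n = 196 is a counterexample.

n = 196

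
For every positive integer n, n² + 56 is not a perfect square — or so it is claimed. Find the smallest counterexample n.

n = 5

n = 1: 1² + 56 = 57, not a perfect square.
n = 2: 2² + 56 = 60, not a perfect square.
n = 3: 3² + 56 = 65, not a perfect square.
n = 4: 4² + 56 = 72, not a perfect square.
n = 5: 5² + 56 = 81 = 9², a perfect square.
Thus n = 5 disproves the claim, and no smaller n works.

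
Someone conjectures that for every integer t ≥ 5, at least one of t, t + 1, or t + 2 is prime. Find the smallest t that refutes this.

Check each integer t ≥ 5 in order until t, t + 1, t + 2 are all composite.
For t = 5, 6, 7 the conclusion holds.
t = 8: 8 = 2 × 4; 9 = 3 × 3; 10 = 2 × 5 — all composite.

t = 8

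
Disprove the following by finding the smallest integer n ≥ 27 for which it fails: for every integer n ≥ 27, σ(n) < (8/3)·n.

For n = 27, 28, 29, 30, …, 57, 58, 59 the conclusion holds.
n = 60: σ(60) = 168; 168 ≥ 160.
Thus n = 60 disproves the claim, and no smaller n works.

n = 60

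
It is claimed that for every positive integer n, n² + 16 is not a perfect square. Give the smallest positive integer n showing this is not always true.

A counterexample is any positive integer n such that n² + 16 is a perfect square; we check each in order.
For n = 1, 2 the conclusion holds.
n = 3: 3² + 16 = 25 = 5², a perfect square.
Hence n = 3 is a counterexample.

n = 3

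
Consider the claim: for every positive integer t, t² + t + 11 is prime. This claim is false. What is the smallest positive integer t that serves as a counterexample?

t = 10

Check each positive integer t in order until t² + t + 11 is not prime.
For t = 1, 2, 3, 4, 5, 6, 7, 8, 9 the conclusion holds.
t = 10: t² + t + 11 = 121 = 11 × 11, composite.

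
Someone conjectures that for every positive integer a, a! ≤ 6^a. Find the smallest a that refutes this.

We need the least positive integer a for which a! > 6^a.
For a = 1, 2, 3, 4, …, 11, 12, 13 the conclusion holds.
a = 14: a! = 87178291200 and 6^a = 78364164096, so 87178291200 > 78364164096.
Hence a = 14 is a counterexample.

a = 14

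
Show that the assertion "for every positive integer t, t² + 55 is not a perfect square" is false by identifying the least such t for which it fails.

t = 3

We need the least positive integer t for which t² + 55 is a perfect square.
t = 1: 1² + 55 = 56, not a perfect square.
t = 2: 2² + 55 = 59, not a perfect square.
t = 3: 3² + 55 = 64 = 8², a perfect square.
Thus t = 3 disproves the claim, and no smaller t works.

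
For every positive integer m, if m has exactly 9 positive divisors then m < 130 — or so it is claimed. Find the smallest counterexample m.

m = 196

For m = 36, 100 the conclusion holds.
m = 196: τ(196) = 9; 196 ≥ 130.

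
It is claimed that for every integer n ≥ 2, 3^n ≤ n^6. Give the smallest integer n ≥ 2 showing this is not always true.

For n = 2, 3, 4, 5, …, 12, 13, 14 the conclusion holds.
n = 15: 3^n = 14348907 and n^6 = 11390625, so 14348907 > 11390625.

n = 15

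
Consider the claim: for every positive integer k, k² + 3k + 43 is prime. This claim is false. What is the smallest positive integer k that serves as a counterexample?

For k = 1, 2, 3, 4, …, 36, 37, 38 the conclusion holds.
k = 39: k² + 3k + 43 = 1681 = 41 × 41, composite.

k = 39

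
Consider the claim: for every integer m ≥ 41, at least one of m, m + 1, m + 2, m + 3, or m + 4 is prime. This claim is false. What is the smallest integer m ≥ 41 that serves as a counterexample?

m = 48

For m = 41, 42, 43, 44, 45, 46, 47 the conclusion holds.
m = 48: 48 = 2 × 24; 49 = 7 × 7; 50 = 2 × 25; 51 = 3 × 17; 52 = 2 × 26 — all composite.
Hence m = 48 is a counterexample.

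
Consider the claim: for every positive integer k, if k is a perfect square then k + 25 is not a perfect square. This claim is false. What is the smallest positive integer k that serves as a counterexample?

k = 144

We need the least positive integer k for which k is a perfect square but k + 25 is a perfect square.
For k = 1, 4, 9, 16, …, 81, 100, 121 the conclusion holds.
k = 144: 144 = 12² and 144 + 25 = 169 = 13².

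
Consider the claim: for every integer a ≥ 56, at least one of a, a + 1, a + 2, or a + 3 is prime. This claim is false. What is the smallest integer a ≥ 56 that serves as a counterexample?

a = 62

The first 6 eligible values, up to a = 61, all satisfy the conclusion.
a = 62: 62 = 2 × 31; 63 = 3 × 21; 64 = 2 × 32; 65 = 5 × 13 — all composite.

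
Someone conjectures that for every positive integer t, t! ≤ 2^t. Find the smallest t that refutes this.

t = 4

A counterexample is any positive integer t such that t! > 2^t; we check each in order.
t = 1: t! = 1 and 2^t = 2, so 1 ≤ 2.
t = 2: t! = 2 and 2^t = 4, so 2 ≤ 4.
t = 3: t! = 6 and 2^t = 8, so 6 ≤ 8.
t = 4: t! = 24 and 2^t = 16, so 24 > 16.
So t = 4 is the smallest counterexample.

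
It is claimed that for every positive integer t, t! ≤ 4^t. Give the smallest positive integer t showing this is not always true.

t = 9

We need the least positive integer t for which t! > 4^t.
t = 1: t! = 1 and 4^t = 4, so 1 ≤ 4.
t = 2: t! = 2 and 4^t = 16, so 2 ≤ 16.
t = 3: t! = 6 and 4^t = 64, so 6 ≤ 64.
t = 4: t! = 24 and 4^t = 256, so 24 ≤ 256.
t = 5: t! = 120 and 4^t = 1024, so 120 ≤ 1024.
t = 6: t! = 720 and 4^t = 4096, so 720 ≤ 4096.
t = 7: t! = 5040 and 4^t = 16384, so 5040 ≤ 16384.
t = 8: t! = 40320 and 4^t = 65536, so 40320 ≤ 65536.
t = 9: t! = 362880 and 4^t = 262144, so 362880 > 262144.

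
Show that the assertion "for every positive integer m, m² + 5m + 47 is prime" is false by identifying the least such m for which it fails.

Check each positive integer m in order until m² + 5m + 47 is not prime.
For m = 1, 2, 3, 4, …, 35, 36, 37 the conclusion holds.
m = 38: m² + 5m + 47 = 1681 = 41 × 41, composite.

m = 38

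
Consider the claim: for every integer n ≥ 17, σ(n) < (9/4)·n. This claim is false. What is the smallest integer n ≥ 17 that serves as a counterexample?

For n = 17, 18, 19, 20, 21, 22, 23 the conclusion holds.
n = 24: σ(24) = 60; 60 ≥ 54.
Hence n = 24 is a counterexample.

n = 24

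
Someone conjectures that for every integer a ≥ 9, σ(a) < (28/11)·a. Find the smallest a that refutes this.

A counterexample is any integer a ≥ 9 such that the claim fails; we check each in order.
For a = 9, 10, 11, 12, …, 45, 46, 47 the conclusion holds.
a = 48: σ(48) = 124; 124 ≥ 1344/11.
Thus a = 48 disproves the claim, and no smaller a works.

a = 48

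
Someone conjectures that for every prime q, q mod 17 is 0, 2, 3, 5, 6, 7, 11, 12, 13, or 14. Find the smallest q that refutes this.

q = 43

For q = 2, 3, 5, 7, …, 31, 37, 41 the conclusion holds.
q = 43: 43 mod 17 = 9 — not in {0, 2, 3, 5, 6, 7, 11, 12, 13, 14}.
Hence q = 43 is a counterexample.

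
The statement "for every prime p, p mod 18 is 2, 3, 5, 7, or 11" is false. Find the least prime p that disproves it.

p = 13

We need the least prime p for which the claim fails.
The first 5 eligible values, up to p = 11, all satisfy the conclusion.
p = 13: 13 mod 18 = 13 — not in {2, 3, 5, 7, 11}.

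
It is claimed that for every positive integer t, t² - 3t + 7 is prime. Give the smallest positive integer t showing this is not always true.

t = 6

The first 5 eligible values, up to t = 5, all satisfy the conclusion.
t = 6: t² - 3t + 7 = 25 = 5 × 5, composite.
Thus t = 6 disproves the claim, and no smaller t works.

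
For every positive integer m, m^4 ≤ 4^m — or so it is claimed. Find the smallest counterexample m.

m = 3

A counterexample is any positive integer m such that m^4 > 4^m; we check each in order.
m = 1: m^4 = 1 and 4^m = 4, so 1 ≤ 4.
m = 2: m^4 = 16 and 4^m = 16, so 16 ≤ 16.
m = 3: m^4 = 81 and 4^m = 64, so 81 > 64.
Hence m = 3 is a counterexample.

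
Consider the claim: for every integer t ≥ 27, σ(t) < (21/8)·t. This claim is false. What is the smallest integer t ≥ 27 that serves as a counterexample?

Check each integer t ≥ 27 in order until the claim fails.
The first 33 eligible values, up to t = 59, all satisfy the conclusion.
t = 60: σ(60) = 168; 168 ≥ 315/2.

t = 60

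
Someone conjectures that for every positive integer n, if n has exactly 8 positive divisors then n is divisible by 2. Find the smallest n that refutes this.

For n = 24, 30, 40, 42, …, 88, 102, 104 the conclusion holds.
n = 105: τ(105) = 8; 105 mod 2 = 1.
So n = 105 is the smallest counterexample.

n = 105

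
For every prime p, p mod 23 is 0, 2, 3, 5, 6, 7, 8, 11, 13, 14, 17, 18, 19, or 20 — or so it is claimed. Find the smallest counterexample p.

p = 47

We need the least prime p for which the claim fails.
For p = 2, 3, 5, 7, …, 37, 41, 43 the conclusion holds.
p = 47: 47 mod 23 = 1 — not in {0, 2, 3, 5, 6, 7, 8, 11, 13, 14, 17, 18, 19, 20}.
So p = 47 is the smallest counterexample.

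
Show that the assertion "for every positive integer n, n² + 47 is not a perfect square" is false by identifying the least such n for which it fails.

n = 23

For n = 1, 2, 3, 4, …, 20, 21, 22 the conclusion holds.
n = 23: 23² + 47 = 576 = 24², a perfect square.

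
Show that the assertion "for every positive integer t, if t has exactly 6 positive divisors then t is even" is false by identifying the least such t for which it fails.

t = 12: divisors of 12: 1, 2, 3, 4, 6, 12; 12 is even.
t = 18: divisors of 18: 1, 2, 3, 6, 9, 18; 18 is even.
t = 20: divisors of 20: 1, 2, 4, 5, 10, 20; 20 is even.
t = 28: divisors of 28: 1, 2, 4, 7, 14, 28; 28 is even.
t = 32: divisors of 32: 1, 2, 4, 8, 16, 32; 32 is even.
t = 44: divisors of 44: 1, 2, 4, 11, 22, 44; 44 is even.
t = 45: divisors of 45: 1, 3, 5, 9, 15, 45; 45 is odd.

t = 45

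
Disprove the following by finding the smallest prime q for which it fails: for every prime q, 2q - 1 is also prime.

q = 5

We need the least prime q for which 2q - 1 is not prime.
q = 2: 2q - 1 = 3, prime.
q = 3: 2q - 1 = 5, prime.
q = 5: 2q - 1 = 9 = 3 × 3, not prime.
Thus q = 5 disproves the claim, and no smaller q works.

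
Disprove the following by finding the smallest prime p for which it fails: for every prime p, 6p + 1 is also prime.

A counterexample is any prime p such that 6p + 1 is not prime; we check each in order.
For p = 2, 3, 5, 7, 11, 13, 17 the conclusion holds.
p = 19: 6p + 1 = 115 = 5 × 23, not prime.

p = 19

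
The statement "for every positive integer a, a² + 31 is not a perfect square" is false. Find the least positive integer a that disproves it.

The first 14 eligible values, up to a = 14, all satisfy the conclusion.
a = 15: 15² + 31 = 256 = 16², a perfect square.
Thus a = 15 disproves the claim, and no smaller a works.

a = 15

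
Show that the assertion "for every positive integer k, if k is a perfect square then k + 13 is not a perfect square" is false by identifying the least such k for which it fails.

k = 36

k = 1: 1 + 13 = 14, not a perfect square.
k = 4: 4 + 13 = 17, not a perfect square.
k = 9: 9 + 13 = 22, not a perfect square.
k = 16: 16 + 13 = 29, not a perfect square.
k = 25: 25 + 13 = 38, not a perfect square.
k = 36: 36 = 6² and 36 + 13 = 49 = 7².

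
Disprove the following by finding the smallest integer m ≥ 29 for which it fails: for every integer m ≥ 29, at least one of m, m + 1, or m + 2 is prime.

A counterexample is any integer m ≥ 29 such that m, m + 1, m + 2 are all composite; we check each in order.
For m = 29, 30, 31 the conclusion holds.
m = 32: 32 = 2 × 16; 33 = 3 × 11; 34 = 2 × 17 — all composite.
So m = 32 is the smallest counterexample.

m = 32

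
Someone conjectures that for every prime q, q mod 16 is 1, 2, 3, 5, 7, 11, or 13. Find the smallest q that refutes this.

q = 31

A counterexample is any prime q such that the claim fails; we check each in order.
For q = 2, 3, 5, 7, 11, 13, 17, 19, 23, 29 the conclusion holds.
q = 31: 31 mod 16 = 15 — not in {1, 2, 3, 5, 7, 11, 13}.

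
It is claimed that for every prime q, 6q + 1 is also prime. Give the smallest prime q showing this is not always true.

q = 19

A counterexample is any prime q such that 6q + 1 is not prime; we check each in order.
q = 2: 6q + 1 = 13, prime.
q = 3: 6q + 1 = 19, prime.
q = 5: 6q + 1 = 31, prime.
q = 7: 6q + 1 = 43, prime.
q = 11: 6q + 1 = 67, prime.
q = 13: 6q + 1 = 79, prime.
q = 17: 6q + 1 = 103, prime.
q = 19: 6q + 1 = 115 = 5 × 23, not prime.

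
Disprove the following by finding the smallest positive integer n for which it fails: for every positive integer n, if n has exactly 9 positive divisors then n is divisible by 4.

We need the least positive integer n for which n has exactly 9 positive divisors but n is not divisible by 4.
n = 36: τ(36) = 9; 36 mod 4 = 0.
n = 100: τ(100) = 9; 100 mod 4 = 0.
n = 196: τ(196) = 9; 196 mod 4 = 0.
n = 225: τ(225) = 9; 225 mod 4 = 1.

n = 225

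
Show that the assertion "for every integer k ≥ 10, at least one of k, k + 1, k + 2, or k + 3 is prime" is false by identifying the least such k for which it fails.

We need the least integer k ≥ 10 for which k, k + 1, k + 2, k + 3 are all composite.
The first 14 eligible values, up to k = 23, all satisfy the conclusion.
k = 24: 24 = 2 × 12; 25 = 5 × 5; 26 = 2 × 13; 27 = 3 × 9 — all composite.

k = 24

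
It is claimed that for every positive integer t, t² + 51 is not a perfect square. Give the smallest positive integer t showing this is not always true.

We need the least positive integer t for which t² + 51 is a perfect square.
For t = 1, 2, 3, 4, 5, 6 the conclusion holds.
t = 7: 7² + 51 = 100 = 10², a perfect square.
Thus t = 7 disproves the claim, and no smaller t works.

t = 7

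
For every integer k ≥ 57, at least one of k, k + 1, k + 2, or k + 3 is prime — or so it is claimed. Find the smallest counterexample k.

k = 62

We need the least integer k ≥ 57 for which k, k + 1, k + 2, k + 3 are all composite.
The first 5 eligible values, up to k = 61, all satisfy the conclusion.
k = 62: 62 = 2 × 31; 63 = 3 × 21; 64 = 2 × 32; 65 = 5 × 13 — all composite.
Thus k = 62 disproves the claim, and no smaller k works.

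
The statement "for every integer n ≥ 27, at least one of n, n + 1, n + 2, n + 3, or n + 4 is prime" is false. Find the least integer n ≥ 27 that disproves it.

Check each integer n ≥ 27 in order until n, n + 1, n + 2, n + 3, n + 4 are all composite.
For n = 27, 28, 29, 30, 31 the conclusion holds.
n = 32: 32 = 2 × 16; 33 = 3 × 11; 34 = 2 × 17; 35 = 5 × 7; 36 = 2 × 18 — all composite.
Thus n = 32 disproves the claim, and no smaller n works.

n = 32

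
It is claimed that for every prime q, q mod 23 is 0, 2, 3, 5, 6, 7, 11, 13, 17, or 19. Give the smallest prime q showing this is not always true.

q = 31

We need the least prime q for which the claim fails.
For q = 2, 3, 5, 7, 11, 13, 17, 19, 23, 29 the conclusion holds.
q = 31: 31 mod 23 = 8 — not in {0, 2, 3, 5, 6, 7, 11, 13, 17, 19}.
Thus q = 31 disproves the claim, and no smaller q works.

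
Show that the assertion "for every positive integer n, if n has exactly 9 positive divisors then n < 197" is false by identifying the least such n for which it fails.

A counterexample is any positive integer n such that n has exactly 9 positive divisors but the claim fails; we check each in order.
n = 36: τ(36) = 9; 36 < 197.
n = 100: τ(100) = 9; 100 < 197.
n = 196: τ(196) = 9; 196 < 197.
n = 225: τ(225) = 9; 225 ≥ 197.

n = 225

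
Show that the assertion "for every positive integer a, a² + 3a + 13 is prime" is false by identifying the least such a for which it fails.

a = 9

Check each positive integer a in order until a² + 3a + 13 is not prime.
For a = 1, 2, 3, 4, 5, 6, 7, 8 the conclusion holds.
a = 9: a² + 3a + 13 = 121 = 11 × 11, composite.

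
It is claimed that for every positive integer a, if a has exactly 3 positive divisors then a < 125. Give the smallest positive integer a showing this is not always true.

a = 169

We need the least positive integer a for which a has exactly 3 positive divisors but the claim fails.
a = 4: τ(4) = 3; 4 < 125.
a = 9: τ(9) = 3; 9 < 125.
a = 25: τ(25) = 3; 25 < 125.
a = 49: τ(49) = 3; 49 < 125.
a = 121: τ(121) = 3; 121 < 125.
a = 169: τ(169) = 3; 169 ≥ 125.
So a = 169 is the smallest counterexample.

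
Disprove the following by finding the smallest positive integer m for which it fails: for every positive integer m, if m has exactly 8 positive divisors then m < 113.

Check each positive integer m in order until m has exactly 8 positive divisors but the claim fails.
For m = 24, 30, 40, 42, …, 104, 105, 110 the conclusion holds.
m = 114: τ(114) = 8; 114 ≥ 113.
So m = 114 is the smallest counterexample.

m = 114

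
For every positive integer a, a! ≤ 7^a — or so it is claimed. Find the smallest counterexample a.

a = 17

A counterexample is any positive integer a such that a! > 7^a; we check each in order.
For a = 1, 2, 3, 4, …, 14, 15, 16 the conclusion holds.
a = 17: a! = 355687428096000 and 7^a = 232630513987207, so 355687428096000 > 232630513987207.
Hence a = 17 is a counterexample.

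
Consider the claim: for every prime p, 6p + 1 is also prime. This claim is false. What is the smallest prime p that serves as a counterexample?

p = 2: 6p + 1 = 13, prime.
p = 3: 6p + 1 = 19, prime.
p = 5: 6p + 1 = 31, prime.
p = 7: 6p + 1 = 43, prime.
p = 11: 6p + 1 = 67, prime.
p = 13: 6p + 1 = 79, prime.
p = 17: 6p + 1 = 103, prime.
p = 19: 6p + 1 = 115 = 5 × 23, not prime.

p = 19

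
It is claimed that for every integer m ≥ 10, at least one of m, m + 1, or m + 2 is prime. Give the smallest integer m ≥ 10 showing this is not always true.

m = 14

The first 4 eligible values, up to m = 13, all satisfy the conclusion.
m = 14: 14 = 2 × 7; 15 = 3 × 5; 16 = 2 × 8 — all composite.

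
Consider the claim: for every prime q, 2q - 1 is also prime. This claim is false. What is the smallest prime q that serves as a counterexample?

q = 5

A counterexample is any prime q such that 2q - 1 is not prime; we check each in order.
q = 2: 2q - 1 = 3, prime.
q = 3: 2q - 1 = 5, prime.
q = 5: 2q - 1 = 9 = 3 × 3, not prime.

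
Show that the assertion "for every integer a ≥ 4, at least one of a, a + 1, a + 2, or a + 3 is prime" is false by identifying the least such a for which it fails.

a = 24

The first 20 eligible values, up to a = 23, all satisfy the conclusion.
a = 24: 24 = 2 × 12; 25 = 5 × 5; 26 = 2 × 13; 27 = 3 × 9 — all composite.
Thus a = 24 disproves the claim, and no smaller a works.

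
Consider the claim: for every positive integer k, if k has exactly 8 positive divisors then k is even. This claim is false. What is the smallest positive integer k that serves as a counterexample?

k = 105

Check each positive integer k in order until k has exactly 8 positive divisors but k is odd.
For k = 24, 30, 40, 42, …, 88, 102, 104 the conclusion holds.
k = 105: divisors of 105: 1, 3, 5, 7, 15, 21, 35, 105; 105 is odd.
So k = 105 is the smallest counterexample.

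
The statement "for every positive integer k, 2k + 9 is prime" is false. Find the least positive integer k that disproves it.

k = 3

Check each positive integer k in order until 2k + 9 is not prime.
k = 1: 2k + 9 = 11, prime.
k = 2: 2k + 9 = 13, prime.
k = 3: 2k + 9 = 15 = 3 × 5, composite.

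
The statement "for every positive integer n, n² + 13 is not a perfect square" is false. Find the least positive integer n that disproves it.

Check each positive integer n in order until n² + 13 is a perfect square.
For n = 1, 2, 3, 4, 5 the conclusion holds.
n = 6: 6² + 13 = 49 = 7², a perfect square.
Thus n = 6 disproves the claim, and no smaller n works.

n = 6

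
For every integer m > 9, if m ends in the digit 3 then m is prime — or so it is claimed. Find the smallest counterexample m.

Check each integer m > 9 in order until m ends in the digit 3 but m is not prime.
For m = 13, 23 the conclusion holds.
m = 33: 33 ends in 3; 33 = 3 × 11, composite.
Thus m = 33 disproves the claim, and no smaller m works.

m = 33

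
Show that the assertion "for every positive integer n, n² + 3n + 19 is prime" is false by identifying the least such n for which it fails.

The first 14 eligible values, up to n = 14, all satisfy the conclusion.
n = 15: n² + 3n + 19 = 289 = 17 × 17, composite.

n = 15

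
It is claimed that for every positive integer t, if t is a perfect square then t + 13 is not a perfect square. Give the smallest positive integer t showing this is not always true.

t = 36

A counterexample is any positive integer t such that t is a perfect square but t + 13 is a perfect square; we check each in order.
t = 1: 1 + 13 = 14, not a perfect square.
t = 4: 4 + 13 = 17, not a perfect square.
t = 9: 9 + 13 = 22, not a perfect square.
t = 16: 16 + 13 = 29, not a perfect square.
t = 25: 25 + 13 = 38, not a perfect square.
t = 36: 36 = 6² and 36 + 13 = 49 = 7².
Thus t = 36 disproves the claim, and no smaller t works.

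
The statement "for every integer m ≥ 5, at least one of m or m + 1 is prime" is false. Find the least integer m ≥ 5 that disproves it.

m = 8

We need the least integer m ≥ 5 for which m, m + 1 are both composite.
m = 5: 5 is prime.
m = 6: 7 is prime.
m = 7: 7 is prime.
m = 8: 8 = 2 × 4; 9 = 3 × 3 — both composite.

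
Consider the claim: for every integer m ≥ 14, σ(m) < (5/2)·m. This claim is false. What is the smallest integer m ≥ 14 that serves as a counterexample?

m = 24

Check each integer m ≥ 14 in order until the claim fails.
For m = 14, 15, 16, 17, 18, 19, 20, 21, 22, 23 the conclusion holds.
m = 24: σ(24) = 60; 60 ≥ 60.
So m = 24 is the smallest counterexample.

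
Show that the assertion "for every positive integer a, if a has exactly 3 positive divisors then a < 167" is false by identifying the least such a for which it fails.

a = 4: τ(4) = 3; 4 < 167.
a = 9: τ(9) = 3; 9 < 167.
a = 25: τ(25) = 3; 25 < 167.
a = 49: τ(49) = 3; 49 < 167.
a = 121: τ(121) = 3; 121 < 167.
a = 169: τ(169) = 3; 169 ≥ 167.
So a = 169 is the smallest counterexample.

a = 169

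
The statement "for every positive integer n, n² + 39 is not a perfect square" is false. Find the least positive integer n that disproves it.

n = 1: 1² + 39 = 40, not a perfect square.
n = 2: 2² + 39 = 43, not a perfect square.
n = 3: 3² + 39 = 48, not a perfect square.
n = 4: 4² + 39 = 55, not a perfect square.
n = 5: 5² + 39 = 64 = 8², a perfect square.
So n = 5 is the smallest counterexample.

n = 5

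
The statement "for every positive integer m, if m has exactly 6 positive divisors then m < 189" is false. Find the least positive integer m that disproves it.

m = 207

Check each positive integer m in order until m has exactly 6 positive divisors but the claim fails.
For m = 12, 18, 20, 28, …, 172, 175, 188 the conclusion holds.
m = 207: τ(207) = 6; 207 ≥ 189.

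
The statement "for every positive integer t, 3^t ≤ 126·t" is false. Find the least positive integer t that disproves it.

t = 7

t = 1: 3^t = 3 and 126·t = 126, so 3 ≤ 126.
t = 2: 3^t = 9 and 126·t = 252, so 9 ≤ 252.
t = 3: 3^t = 27 and 126·t = 378, so 27 ≤ 378.
t = 4: 3^t = 81 and 126·t = 504, so 81 ≤ 504.
t = 5: 3^t = 243 and 126·t = 630, so 243 ≤ 630.
t = 6: 3^t = 729 and 126·t = 756, so 729 ≤ 756.
t = 7: 3^t = 2187 and 126·t = 882, so 2187 > 882.
Thus t = 7 disproves the claim, and no smaller t works.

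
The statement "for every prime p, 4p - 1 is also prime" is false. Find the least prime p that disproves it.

Check each prime p in order until 4p - 1 is not prime.
For p = 2, 3, 5 the conclusion holds.
p = 7: 4p - 1 = 27 = 3 × 9, not prime.
Hence p = 7 is a counterexample.

p = 7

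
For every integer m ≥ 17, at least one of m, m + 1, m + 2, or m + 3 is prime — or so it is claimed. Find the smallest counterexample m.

m = 24

Check each integer m ≥ 17 in order until m, m + 1, m + 2, m + 3 are all composite.
The first 7 eligible values, up to m = 23, all satisfy the conclusion.
m = 24: 24 = 2 × 12; 25 = 5 × 5; 26 = 2 × 13; 27 = 3 × 9 — all composite.
So m = 24 is the smallest counterexample.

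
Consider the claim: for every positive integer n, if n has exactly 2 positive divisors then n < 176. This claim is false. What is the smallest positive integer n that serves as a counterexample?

n = 179

For n = 2, 3, 5, 7, …, 163, 167, 173 the conclusion holds.
n = 179: τ(179) = 2; 179 ≥ 176.
Thus n = 179 disproves the claim, and no smaller n works.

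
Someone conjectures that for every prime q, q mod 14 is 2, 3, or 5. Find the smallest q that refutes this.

q = 2: 2 mod 14 = 2.
q = 3: 3 mod 14 = 3.
q = 5: 5 mod 14 = 5.
q = 7: 7 mod 14 = 7 — not in {2, 3, 5}.
Thus q = 7 disproves the claim, and no smaller q works.

q = 7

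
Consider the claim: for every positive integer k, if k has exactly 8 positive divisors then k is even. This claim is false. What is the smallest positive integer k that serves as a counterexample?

Check each positive integer k in order until k has exactly 8 positive divisors but k is odd.
The first 12 eligible values, up to k = 104, all satisfy the conclusion.
k = 105: divisors of 105: 1, 3, 5, 7, 15, 21, 35, 105; 105 is odd.
Hence k = 105 is a counterexample.

k = 105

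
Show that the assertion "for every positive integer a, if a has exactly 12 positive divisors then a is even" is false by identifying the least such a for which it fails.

Check each positive integer a in order until a has exactly 12 positive divisors but a is odd.
For a = 60, 72, 84, 90, …, 294, 306, 308 the conclusion holds.
a = 315: divisors of 315: 12 divisors; 315 is odd.

a = 315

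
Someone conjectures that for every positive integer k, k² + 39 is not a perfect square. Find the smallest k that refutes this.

k = 5

The first 4 eligible values, up to k = 4, all satisfy the conclusion.
k = 5: 5² + 39 = 64 = 8², a perfect square.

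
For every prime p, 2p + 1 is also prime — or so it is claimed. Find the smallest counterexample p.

A counterexample is any prime p such that 2p + 1 is not prime; we check each in order.
p = 2: 2p + 1 = 5, prime.
p = 3: 2p + 1 = 7, prime.
p = 5: 2p + 1 = 11, prime.
p = 7: 2p + 1 = 15 = 3 × 5, not prime.

p = 7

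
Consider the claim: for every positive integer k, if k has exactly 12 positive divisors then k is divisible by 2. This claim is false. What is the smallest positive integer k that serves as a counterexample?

A counterexample is any positive integer k such that k has exactly 12 positive divisors but k is not divisible by 2; we check each in order.
For k = 60, 72, 84, 90, …, 294, 306, 308 the conclusion holds.
k = 315: τ(315) = 12; 315 mod 2 = 1.
Thus k = 315 disproves the claim, and no smaller k works.

k = 315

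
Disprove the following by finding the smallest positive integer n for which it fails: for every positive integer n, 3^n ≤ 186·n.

Check each positive integer n in order until 3^n > 186·n.
For n = 1, 2, 3, 4, 5, 6 the conclusion holds.
n = 7: 3^n = 2187 and 186·n = 1302, so 2187 > 1302.
Thus n = 7 disproves the claim, and no smaller n works.

n = 7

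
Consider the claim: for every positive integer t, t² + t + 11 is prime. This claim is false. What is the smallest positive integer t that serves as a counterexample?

t = 10

Check each positive integer t in order until t² + t + 11 is not prime.
The first 9 eligible values, up to t = 9, all satisfy the conclusion.
t = 10: t² + t + 11 = 121 = 11 × 11, composite.
Hence t = 10 is a counterexample.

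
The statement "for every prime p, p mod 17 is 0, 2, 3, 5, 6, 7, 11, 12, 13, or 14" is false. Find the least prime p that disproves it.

The first 13 eligible values, up to p = 41, all satisfy the conclusion.
p = 43: 43 mod 17 = 9 — not in {0, 2, 3, 5, 6, 7, 11, 12, 13, 14}.

p = 43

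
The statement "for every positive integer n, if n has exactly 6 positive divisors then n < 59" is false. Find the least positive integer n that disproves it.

For n = 12, 18, 20, 28, 32, 44, 45, 50, 52 the conclusion holds.
n = 63: τ(63) = 6; 63 ≥ 59.

n = 63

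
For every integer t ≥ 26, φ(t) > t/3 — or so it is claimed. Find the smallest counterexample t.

t = 30

We need the least integer t ≥ 26 for which the claim fails.
For t = 26, 27, 28, 29 the conclusion holds.
t = 30: φ(30) = 8 and 30/3 = 10, so φ(30) ≤ 30/3.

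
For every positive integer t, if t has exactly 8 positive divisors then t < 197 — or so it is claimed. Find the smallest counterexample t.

t = 222

Check each positive integer t in order until t has exactly 8 positive divisors but the claim fails.
For t = 24, 30, 40, 42, …, 189, 190, 195 the conclusion holds.
t = 222: τ(222) = 8; 222 ≥ 197.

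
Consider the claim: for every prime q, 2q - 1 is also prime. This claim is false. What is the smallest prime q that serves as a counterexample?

For q = 2, 3 the conclusion holds.
q = 5: 2q - 1 = 9 = 3 × 3, not prime.
So q = 5 is the smallest counterexample.

q = 5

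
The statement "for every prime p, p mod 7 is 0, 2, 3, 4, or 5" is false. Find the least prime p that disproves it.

p = 13

The first 5 eligible values, up to p = 11, all satisfy the conclusion.
p = 13: 13 mod 7 = 6 — not in {0, 2, 3, 4, 5}.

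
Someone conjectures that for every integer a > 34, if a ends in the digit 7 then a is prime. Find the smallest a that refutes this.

Check each integer a > 34 in order until a ends in the digit 7 but a is not prime.
For a = 37, 47 the conclusion holds.
a = 57: 57 ends in 7; 57 = 3 × 19, composite.
Hence a = 57 is a counterexample.

a = 57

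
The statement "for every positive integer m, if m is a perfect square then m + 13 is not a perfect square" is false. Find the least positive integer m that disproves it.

A counterexample is any positive integer m such that m is a perfect square but m + 13 is a perfect square; we check each in order.
For m = 1, 4, 9, 16, 25 the conclusion holds.
m = 36: 36 = 6² and 36 + 13 = 49 = 7².
So m = 36 is the smallest counterexample.

m = 36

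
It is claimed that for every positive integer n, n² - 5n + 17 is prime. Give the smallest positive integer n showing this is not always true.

A counterexample is any positive integer n such that n² - 5n + 17 is not prime; we check each in order.
For n = 1, 2, 3, 4, …, 10, 11, 12 the conclusion holds.
n = 13: n² - 5n + 17 = 121 = 11 × 11, composite.

n = 13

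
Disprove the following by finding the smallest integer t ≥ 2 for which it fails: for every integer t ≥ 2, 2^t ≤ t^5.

Check each integer t ≥ 2 in order until 2^t > t^5.
For t = 2, 3, 4, 5, …, 20, 21, 22 the conclusion holds.
t = 23: 2^t = 8388608 and t^5 = 6436343, so 8388608 > 6436343.

t = 23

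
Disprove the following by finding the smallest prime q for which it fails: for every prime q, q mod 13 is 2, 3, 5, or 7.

The first 4 eligible values, up to q = 7, all satisfy the conclusion.
q = 11: 11 mod 13 = 11 — not in {2, 3, 5, 7}.
Thus q = 11 disproves the claim, and no smaller q works.

q = 11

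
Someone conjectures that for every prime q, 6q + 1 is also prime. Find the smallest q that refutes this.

q = 19

Check each prime q in order until 6q + 1 is not prime.
For q = 2, 3, 5, 7, 11, 13, 17 the conclusion holds.
q = 19: 6q + 1 = 115 = 5 × 23, not prime.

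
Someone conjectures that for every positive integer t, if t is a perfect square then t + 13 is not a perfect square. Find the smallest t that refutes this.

A counterexample is any positive integer t such that t is a perfect square but t + 13 is a perfect square; we check each in order.
For t = 1, 4, 9, 16, 25 the conclusion holds.
t = 36: 36 = 6² and 36 + 13 = 49 = 7².
Hence t = 36 is a counterexample.

t = 36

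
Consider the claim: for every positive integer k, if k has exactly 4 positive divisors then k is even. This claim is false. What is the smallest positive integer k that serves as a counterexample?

We need the least positive integer k for which k has exactly 4 positive divisors but k is odd.
For k = 6, 8, 10, 14 the conclusion holds.
k = 15: divisors of 15: 1, 3, 5, 15; 15 is odd.
Thus k = 15 disproves the claim, and no smaller k works.

k = 15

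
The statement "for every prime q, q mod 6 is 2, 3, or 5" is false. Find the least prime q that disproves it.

A counterexample is any prime q such that the claim fails; we check each in order.
q = 2: 2 mod 6 = 2.
q = 3: 3 mod 6 = 3.
q = 5: 5 mod 6 = 5.
q = 7: 7 mod 6 = 1 — not in {2, 3, 5}.
Thus q = 7 disproves the claim, and no smaller q works.

q = 7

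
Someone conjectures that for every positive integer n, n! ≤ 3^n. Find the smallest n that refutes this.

Check each positive integer n in order until n! > 3^n.
The first 6 eligible values, up to n = 6, all satisfy the conclusion.
n = 7: n! = 5040 and 3^n = 2187, so 5040 > 2187.
Thus n = 7 disproves the claim, and no smaller n works.

n = 7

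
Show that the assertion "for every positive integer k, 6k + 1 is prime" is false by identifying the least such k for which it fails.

k = 4

A counterexample is any positive integer k such that 6k + 1 is not prime; we check each in order.
k = 1: 6k + 1 = 7, prime.
k = 2: 6k + 1 = 13, prime.
k = 3: 6k + 1 = 19, prime.
k = 4: 6k + 1 = 25 = 5 × 5, composite.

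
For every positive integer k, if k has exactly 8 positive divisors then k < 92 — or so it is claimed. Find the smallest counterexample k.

k = 102

For k = 24, 30, 40, 42, 54, 56, 66, 70, 78, 88 the conclusion holds.
k = 102: τ(102) = 8; 102 ≥ 92.
Hence k = 102 is a counterexample.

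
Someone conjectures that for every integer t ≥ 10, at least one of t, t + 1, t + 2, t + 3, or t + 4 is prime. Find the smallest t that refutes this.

t = 24

Check each integer t ≥ 10 in order until t, t + 1, t + 2, t + 3, t + 4 are all composite.
For t = 10, 11, 12, 13, …, 21, 22, 23 the conclusion holds.
t = 24: 24 = 2 × 12; 25 = 5 × 5; 26 = 2 × 13; 27 = 3 × 9; 28 = 2 × 14 — all composite.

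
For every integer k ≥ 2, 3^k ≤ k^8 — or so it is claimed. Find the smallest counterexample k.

k = 23

Check each integer k ≥ 2 in order until 3^k > k^8.
The first 21 eligible values, up to k = 22, all satisfy the conclusion.
k = 23: 3^k = 94143178827 and k^8 = 78310985281, so 94143178827 > 78310985281.
Hence k = 23 is a counterexample.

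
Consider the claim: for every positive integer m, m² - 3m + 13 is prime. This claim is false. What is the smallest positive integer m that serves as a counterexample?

We need the least positive integer m for which m² - 3m + 13 is not prime.
For m = 1, 2, 3, 4, …, 9, 10, 11 the conclusion holds.
m = 12: m² - 3m + 13 = 121 = 11 × 11, composite.

m = 12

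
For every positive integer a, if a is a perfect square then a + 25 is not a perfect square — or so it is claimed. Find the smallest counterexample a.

A counterexample is any positive integer a such that a is a perfect square but a + 25 is a perfect square; we check each in order.
For a = 1, 4, 9, 16, …, 81, 100, 121 the conclusion holds.
a = 144: 144 = 12² and 144 + 25 = 169 = 13².

a = 144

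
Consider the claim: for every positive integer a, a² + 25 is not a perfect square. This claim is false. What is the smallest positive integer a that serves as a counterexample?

a = 12

A counterexample is any positive integer a such that a² + 25 is a perfect square; we check each in order.
The first 11 eligible values, up to a = 11, all satisfy the conclusion.
a = 12: 12² + 25 = 169 = 13², a perfect square.
So a = 12 is the smallest counterexample.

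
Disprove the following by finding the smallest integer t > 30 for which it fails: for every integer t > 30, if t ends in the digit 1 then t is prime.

t = 31: 31 ends in 1 and is prime.
t = 41: 41 ends in 1 and is prime.
t = 51: 51 ends in 1; 51 = 3 × 17, composite.
Hence t = 51 is a counterexample.

t = 51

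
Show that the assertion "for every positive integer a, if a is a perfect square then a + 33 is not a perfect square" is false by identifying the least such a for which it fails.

a = 16

Check each positive integer a in order until a is a perfect square but a + 33 is a perfect square.
For a = 1, 4, 9 the conclusion holds.
a = 16: 16 = 4² and 16 + 33 = 49 = 7².
Hence a = 16 is a counterexample.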